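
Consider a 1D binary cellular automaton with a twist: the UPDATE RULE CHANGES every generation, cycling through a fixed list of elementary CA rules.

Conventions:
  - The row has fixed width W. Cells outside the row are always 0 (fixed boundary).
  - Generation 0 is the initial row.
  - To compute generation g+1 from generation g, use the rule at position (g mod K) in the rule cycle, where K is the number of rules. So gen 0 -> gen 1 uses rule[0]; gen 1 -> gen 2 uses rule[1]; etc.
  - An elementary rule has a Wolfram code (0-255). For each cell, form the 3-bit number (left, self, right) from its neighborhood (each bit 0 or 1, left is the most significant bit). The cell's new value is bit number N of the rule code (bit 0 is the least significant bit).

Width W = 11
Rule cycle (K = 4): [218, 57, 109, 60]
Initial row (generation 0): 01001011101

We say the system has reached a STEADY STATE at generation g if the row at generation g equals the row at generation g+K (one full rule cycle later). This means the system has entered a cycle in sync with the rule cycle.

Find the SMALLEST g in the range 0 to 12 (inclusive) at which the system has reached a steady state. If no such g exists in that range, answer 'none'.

Gen 0: 01001011101
Gen 1 (rule 218): 10110011100
Gen 2 (rule 57): 01101010011
Gen 3 (rule 109): 01111110011
Gen 4 (rule 60): 01000001010
Gen 5 (rule 218): 10100010001
Gen 6 (rule 57): 01011001100
Gen 7 (rule 109): 01111001101
Gen 8 (rule 60): 01000101011
Gen 9 (rule 218): 10101000011
Gen 10 (rule 57): 01010111010
Gen 11 (rule 109): 01111101110
Gen 12 (rule 60): 01000011001
Gen 13 (rule 218): 10100111110
Gen 14 (rule 57): 01010100001
Gen 15 (rule 109): 01111101101
Gen 16 (rule 60): 01000011011

Answer: none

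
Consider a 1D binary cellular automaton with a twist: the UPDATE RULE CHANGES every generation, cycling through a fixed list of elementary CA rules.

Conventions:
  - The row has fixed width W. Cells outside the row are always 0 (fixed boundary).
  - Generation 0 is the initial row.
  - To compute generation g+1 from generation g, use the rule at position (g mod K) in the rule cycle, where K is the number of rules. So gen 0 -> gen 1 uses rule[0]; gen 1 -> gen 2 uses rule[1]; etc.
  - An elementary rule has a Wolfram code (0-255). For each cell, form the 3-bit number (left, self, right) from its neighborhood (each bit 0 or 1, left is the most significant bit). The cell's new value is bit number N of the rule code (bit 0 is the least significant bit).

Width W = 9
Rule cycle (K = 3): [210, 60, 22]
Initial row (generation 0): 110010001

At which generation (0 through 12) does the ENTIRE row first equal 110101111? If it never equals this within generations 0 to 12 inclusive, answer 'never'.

Answer: 9

Derivation:
Gen 0: 110010001
Gen 1 (rule 210): 011101010
Gen 2 (rule 60): 010011111
Gen 3 (rule 22): 111100000
Gen 4 (rule 210): 011110000
Gen 5 (rule 60): 010001000
Gen 6 (rule 22): 111011100
Gen 7 (rule 210): 011001110
Gen 8 (rule 60): 010101001
Gen 9 (rule 22): 110101111
Gen 10 (rule 210): 010000111
Gen 11 (rule 60): 011000100
Gen 12 (rule 22): 100101110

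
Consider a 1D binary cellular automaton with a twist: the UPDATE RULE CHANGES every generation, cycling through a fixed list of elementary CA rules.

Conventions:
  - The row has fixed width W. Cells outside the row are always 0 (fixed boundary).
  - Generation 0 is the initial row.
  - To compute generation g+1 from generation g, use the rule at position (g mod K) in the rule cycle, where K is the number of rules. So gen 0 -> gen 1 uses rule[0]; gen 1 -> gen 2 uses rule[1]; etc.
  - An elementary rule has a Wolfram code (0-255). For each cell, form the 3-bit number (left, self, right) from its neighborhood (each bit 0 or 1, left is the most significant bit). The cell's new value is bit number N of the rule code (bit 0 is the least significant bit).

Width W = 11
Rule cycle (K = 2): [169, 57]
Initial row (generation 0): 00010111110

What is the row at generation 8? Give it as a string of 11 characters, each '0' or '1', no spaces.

Answer: 11110010101

Derivation:
Gen 0: 00010111110
Gen 1 (rule 169): 11001111100
Gen 2 (rule 57): 10101000011
Gen 3 (rule 169): 01010011010
Gen 4 (rule 57): 00101010101
Gen 5 (rule 169): 10010101010
Gen 6 (rule 57): 01001010101
Gen 7 (rule 169): 00000101010
Gen 8 (rule 57): 11110010101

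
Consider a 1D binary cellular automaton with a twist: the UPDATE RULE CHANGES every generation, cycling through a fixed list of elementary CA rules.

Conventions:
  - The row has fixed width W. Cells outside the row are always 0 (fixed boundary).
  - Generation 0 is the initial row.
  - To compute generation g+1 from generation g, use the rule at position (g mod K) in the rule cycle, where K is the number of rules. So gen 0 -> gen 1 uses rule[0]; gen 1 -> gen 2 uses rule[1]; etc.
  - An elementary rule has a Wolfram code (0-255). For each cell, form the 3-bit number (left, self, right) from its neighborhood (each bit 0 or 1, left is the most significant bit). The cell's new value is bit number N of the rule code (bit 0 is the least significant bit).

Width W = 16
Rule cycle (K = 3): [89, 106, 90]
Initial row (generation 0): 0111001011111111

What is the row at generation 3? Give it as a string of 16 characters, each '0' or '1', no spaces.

Gen 0: 0111001011111111
Gen 1 (rule 89): 0101100010000001
Gen 2 (rule 106): 1011100100000010
Gen 3 (rule 90): 0010111010000101

Answer: 0010111010000101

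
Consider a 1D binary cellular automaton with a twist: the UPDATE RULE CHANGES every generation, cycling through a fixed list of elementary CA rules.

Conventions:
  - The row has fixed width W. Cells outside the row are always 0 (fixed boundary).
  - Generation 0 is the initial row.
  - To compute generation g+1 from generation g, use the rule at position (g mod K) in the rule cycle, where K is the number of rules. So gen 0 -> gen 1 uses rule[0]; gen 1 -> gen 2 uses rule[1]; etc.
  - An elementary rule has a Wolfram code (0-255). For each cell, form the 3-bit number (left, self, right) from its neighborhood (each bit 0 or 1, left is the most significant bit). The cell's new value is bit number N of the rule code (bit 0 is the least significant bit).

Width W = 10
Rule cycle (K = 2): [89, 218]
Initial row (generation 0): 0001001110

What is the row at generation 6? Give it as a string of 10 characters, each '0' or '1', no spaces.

Answer: 1010010011

Derivation:
Gen 0: 0001001110
Gen 1 (rule 89): 1100101011
Gen 2 (rule 218): 1111000011
Gen 3 (rule 89): 1001111011
Gen 4 (rule 218): 0111111011
Gen 5 (rule 89): 0100001011
Gen 6 (rule 218): 1010010011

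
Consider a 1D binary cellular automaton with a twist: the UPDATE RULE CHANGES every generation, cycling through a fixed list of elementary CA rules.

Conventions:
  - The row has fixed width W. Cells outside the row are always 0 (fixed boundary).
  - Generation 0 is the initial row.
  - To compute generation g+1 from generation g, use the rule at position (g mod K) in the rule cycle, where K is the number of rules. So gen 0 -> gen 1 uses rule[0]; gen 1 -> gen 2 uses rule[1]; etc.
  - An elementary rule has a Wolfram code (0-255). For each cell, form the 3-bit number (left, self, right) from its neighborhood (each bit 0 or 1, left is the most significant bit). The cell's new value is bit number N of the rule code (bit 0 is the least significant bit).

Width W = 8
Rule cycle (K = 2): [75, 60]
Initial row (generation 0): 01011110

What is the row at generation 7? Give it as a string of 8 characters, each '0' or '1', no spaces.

Answer: 11001100

Derivation:
Gen 0: 01011110
Gen 1 (rule 75): 10010010
Gen 2 (rule 60): 11011011
Gen 3 (rule 75): 11011011
Gen 4 (rule 60): 10110110
Gen 5 (rule 75): 00110110
Gen 6 (rule 60): 00101101
Gen 7 (rule 75): 11001100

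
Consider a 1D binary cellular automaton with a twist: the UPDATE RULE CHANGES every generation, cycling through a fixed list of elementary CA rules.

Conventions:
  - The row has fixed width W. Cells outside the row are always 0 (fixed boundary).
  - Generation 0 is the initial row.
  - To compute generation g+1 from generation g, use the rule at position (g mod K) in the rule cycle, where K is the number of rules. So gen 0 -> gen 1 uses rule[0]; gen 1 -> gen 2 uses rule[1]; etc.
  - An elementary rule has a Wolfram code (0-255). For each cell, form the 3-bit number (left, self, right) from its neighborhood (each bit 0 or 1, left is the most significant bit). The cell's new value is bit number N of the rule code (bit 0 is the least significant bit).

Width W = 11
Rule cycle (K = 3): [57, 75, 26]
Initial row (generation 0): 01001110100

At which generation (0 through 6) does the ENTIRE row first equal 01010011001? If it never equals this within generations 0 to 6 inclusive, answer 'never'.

Answer: 4

Derivation:
Gen 0: 01001110100
Gen 1 (rule 57): 00101001011
Gen 2 (rule 75): 11000010011
Gen 3 (rule 26): 10100101110
Gen 4 (rule 57): 01010011001
Gen 5 (rule 75): 10000111010
Gen 6 (rule 26): 01001100001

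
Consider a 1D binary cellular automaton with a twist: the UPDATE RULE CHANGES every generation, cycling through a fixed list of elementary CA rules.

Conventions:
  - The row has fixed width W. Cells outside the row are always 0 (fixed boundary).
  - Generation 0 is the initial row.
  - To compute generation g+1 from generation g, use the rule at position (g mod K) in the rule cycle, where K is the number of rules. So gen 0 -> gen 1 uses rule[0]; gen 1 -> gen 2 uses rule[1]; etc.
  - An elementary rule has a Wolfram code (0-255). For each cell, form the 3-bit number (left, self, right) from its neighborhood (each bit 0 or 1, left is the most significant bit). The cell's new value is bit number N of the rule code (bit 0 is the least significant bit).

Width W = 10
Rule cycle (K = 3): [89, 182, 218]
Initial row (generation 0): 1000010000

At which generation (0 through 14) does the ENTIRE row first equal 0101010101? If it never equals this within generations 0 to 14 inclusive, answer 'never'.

Answer: never

Derivation:
Gen 0: 1000010000
Gen 1 (rule 89): 0111001111
Gen 2 (rule 182): 1010110110
Gen 3 (rule 218): 0000110111
Gen 4 (rule 89): 1110110101
Gen 5 (rule 182): 0101001111
Gen 6 (rule 218): 1000111111
Gen 7 (rule 89): 0110100001
Gen 8 (rule 182): 1001110011
Gen 9 (rule 218): 0111111111
Gen 10 (rule 89): 0100000001
Gen 11 (rule 182): 1110000011
Gen 12 (rule 218): 1111000111
Gen 13 (rule 89): 1001110101
Gen 14 (rule 182): 1110101111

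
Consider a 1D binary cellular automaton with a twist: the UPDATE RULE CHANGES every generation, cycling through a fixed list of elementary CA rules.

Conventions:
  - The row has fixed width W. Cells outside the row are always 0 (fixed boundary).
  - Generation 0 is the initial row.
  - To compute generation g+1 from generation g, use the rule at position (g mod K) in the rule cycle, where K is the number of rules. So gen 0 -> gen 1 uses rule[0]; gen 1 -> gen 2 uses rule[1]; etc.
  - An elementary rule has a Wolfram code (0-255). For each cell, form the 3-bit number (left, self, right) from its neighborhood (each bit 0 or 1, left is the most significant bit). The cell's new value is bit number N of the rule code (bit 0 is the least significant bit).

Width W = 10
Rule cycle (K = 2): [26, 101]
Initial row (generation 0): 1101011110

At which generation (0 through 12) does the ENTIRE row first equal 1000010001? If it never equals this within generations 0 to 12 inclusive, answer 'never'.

Gen 0: 1101011110
Gen 1 (rule 26): 1000010001
Gen 2 (rule 101): 1011010101
Gen 3 (rule 26): 0010000000
Gen 4 (rule 101): 1010111111
Gen 5 (rule 26): 0000100000
Gen 6 (rule 101): 1110101111
Gen 7 (rule 26): 1000001000
Gen 8 (rule 101): 1011101011
Gen 9 (rule 26): 0010000010
Gen 10 (rule 101): 1010111010
Gen 11 (rule 26): 0000100001
Gen 12 (rule 101): 1110101101

Answer: 1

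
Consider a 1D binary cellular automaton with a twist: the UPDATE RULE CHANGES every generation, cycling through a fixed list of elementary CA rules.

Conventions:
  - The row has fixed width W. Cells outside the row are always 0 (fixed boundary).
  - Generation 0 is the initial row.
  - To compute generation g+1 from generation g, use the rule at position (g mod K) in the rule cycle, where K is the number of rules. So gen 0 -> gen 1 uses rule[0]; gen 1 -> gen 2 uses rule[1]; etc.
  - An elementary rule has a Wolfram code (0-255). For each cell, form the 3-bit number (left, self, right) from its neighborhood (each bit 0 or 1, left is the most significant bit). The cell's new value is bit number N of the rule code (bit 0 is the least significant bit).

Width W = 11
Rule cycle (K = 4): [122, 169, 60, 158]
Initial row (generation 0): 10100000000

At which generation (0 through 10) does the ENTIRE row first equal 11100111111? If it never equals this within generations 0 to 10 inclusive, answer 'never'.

Answer: 9

Derivation:
Gen 0: 10100000000
Gen 1 (rule 122): 01010000000
Gen 2 (rule 169): 00100111111
Gen 3 (rule 60): 00110100000
Gen 4 (rule 158): 01100110000
Gen 5 (rule 122): 11111111000
Gen 6 (rule 169): 11111110011
Gen 7 (rule 60): 10000001010
Gen 8 (rule 158): 11000011011
Gen 9 (rule 122): 11100111111
Gen 10 (rule 169): 11000111110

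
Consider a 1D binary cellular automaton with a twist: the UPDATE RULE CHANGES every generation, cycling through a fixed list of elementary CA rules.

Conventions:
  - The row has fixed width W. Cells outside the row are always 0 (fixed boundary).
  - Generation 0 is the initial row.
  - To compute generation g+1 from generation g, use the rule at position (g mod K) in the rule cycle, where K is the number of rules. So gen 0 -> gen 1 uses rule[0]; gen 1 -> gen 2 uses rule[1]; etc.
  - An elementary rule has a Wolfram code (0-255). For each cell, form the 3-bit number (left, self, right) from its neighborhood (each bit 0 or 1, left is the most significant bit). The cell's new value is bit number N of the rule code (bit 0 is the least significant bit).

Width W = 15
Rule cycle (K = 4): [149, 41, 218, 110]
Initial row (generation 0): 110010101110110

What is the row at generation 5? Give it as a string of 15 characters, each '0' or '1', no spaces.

Gen 0: 110010101110110
Gen 1 (rule 149): 001010100100001
Gen 2 (rule 41): 100101000001100
Gen 3 (rule 218): 011000100011110
Gen 4 (rule 110): 111001100110010
Gen 5 (rule 149): 010100010001011

Answer: 010100010001011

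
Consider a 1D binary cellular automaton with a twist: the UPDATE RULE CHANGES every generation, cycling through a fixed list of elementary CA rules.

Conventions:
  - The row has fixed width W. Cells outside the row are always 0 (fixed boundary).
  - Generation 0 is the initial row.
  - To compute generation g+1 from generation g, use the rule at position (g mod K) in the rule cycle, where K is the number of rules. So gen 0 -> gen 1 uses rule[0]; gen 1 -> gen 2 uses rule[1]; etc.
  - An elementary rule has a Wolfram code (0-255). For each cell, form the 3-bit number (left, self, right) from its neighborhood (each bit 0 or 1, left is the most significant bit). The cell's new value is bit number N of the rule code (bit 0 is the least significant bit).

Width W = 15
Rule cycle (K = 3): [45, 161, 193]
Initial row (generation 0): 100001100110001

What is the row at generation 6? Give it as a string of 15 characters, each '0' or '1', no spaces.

Answer: 001111100000011

Derivation:
Gen 0: 100001100110001
Gen 1 (rule 45): 101101000100101
Gen 2 (rule 161): 010010010000010
Gen 3 (rule 193): 000000000111000
Gen 4 (rule 45): 111111110100011
Gen 5 (rule 161): 011111101001000
Gen 6 (rule 193): 001111100000011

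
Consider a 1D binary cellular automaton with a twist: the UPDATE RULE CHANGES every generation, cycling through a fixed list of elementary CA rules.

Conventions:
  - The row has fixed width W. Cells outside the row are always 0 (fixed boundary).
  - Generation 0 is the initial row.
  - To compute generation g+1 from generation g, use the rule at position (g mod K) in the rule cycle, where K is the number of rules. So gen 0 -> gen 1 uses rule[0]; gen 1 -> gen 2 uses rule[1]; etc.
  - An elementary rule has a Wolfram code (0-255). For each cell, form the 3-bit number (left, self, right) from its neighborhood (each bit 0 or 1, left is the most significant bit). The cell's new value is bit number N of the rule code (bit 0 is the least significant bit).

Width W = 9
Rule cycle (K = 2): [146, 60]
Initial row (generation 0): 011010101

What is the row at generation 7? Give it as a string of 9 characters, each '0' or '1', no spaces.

Answer: 100000100

Derivation:
Gen 0: 011010101
Gen 1 (rule 146): 100000000
Gen 2 (rule 60): 110000000
Gen 3 (rule 146): 001000000
Gen 4 (rule 60): 001100000
Gen 5 (rule 146): 010010000
Gen 6 (rule 60): 011011000
Gen 7 (rule 146): 100000100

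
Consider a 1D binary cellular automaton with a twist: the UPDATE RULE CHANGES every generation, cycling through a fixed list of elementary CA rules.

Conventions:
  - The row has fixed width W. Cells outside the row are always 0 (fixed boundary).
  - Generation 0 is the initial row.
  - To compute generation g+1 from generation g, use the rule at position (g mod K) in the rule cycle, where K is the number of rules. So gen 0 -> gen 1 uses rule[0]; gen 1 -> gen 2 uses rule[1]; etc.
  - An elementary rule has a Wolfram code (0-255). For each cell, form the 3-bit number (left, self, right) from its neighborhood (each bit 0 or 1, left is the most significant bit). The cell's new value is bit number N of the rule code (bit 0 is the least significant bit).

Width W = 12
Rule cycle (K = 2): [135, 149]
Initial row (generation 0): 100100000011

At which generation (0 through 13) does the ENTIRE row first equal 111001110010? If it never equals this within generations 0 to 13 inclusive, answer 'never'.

Answer: never

Derivation:
Gen 0: 100100000011
Gen 1 (rule 135): 101101111100
Gen 2 (rule 149): 100000111011
Gen 3 (rule 135): 101111010000
Gen 4 (rule 149): 100110011111
Gen 5 (rule 135): 101000101110
Gen 6 (rule 149): 101110100101
Gen 7 (rule 135): 100100101101
Gen 8 (rule 149): 110110100001
Gen 9 (rule 135): 000000101111
Gen 10 (rule 149): 111110100110
Gen 11 (rule 135): 011100101000
Gen 12 (rule 149): 001010101111
Gen 13 (rule 135): 111010100110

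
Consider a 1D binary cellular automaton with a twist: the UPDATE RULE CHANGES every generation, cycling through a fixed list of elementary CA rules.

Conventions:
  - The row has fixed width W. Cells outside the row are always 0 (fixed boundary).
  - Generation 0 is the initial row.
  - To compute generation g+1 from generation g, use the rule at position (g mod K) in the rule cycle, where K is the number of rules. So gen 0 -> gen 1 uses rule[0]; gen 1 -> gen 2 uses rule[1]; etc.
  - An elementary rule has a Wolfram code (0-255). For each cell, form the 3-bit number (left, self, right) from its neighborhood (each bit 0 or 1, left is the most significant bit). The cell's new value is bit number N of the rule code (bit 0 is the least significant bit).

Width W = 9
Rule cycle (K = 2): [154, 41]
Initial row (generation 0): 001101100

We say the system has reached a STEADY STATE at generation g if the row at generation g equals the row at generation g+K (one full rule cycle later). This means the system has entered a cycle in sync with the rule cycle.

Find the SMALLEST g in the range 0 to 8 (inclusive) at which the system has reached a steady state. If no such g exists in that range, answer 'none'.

Answer: 2

Derivation:
Gen 0: 001101100
Gen 1 (rule 154): 011001010
Gen 2 (rule 41): 010000100
Gen 3 (rule 154): 101001010
Gen 4 (rule 41): 010000100
Gen 5 (rule 154): 101001010
Gen 6 (rule 41): 010000100
Gen 7 (rule 154): 101001010
Gen 8 (rule 41): 010000100
Gen 9 (rule 154): 101001010
Gen 10 (rule 41): 010000100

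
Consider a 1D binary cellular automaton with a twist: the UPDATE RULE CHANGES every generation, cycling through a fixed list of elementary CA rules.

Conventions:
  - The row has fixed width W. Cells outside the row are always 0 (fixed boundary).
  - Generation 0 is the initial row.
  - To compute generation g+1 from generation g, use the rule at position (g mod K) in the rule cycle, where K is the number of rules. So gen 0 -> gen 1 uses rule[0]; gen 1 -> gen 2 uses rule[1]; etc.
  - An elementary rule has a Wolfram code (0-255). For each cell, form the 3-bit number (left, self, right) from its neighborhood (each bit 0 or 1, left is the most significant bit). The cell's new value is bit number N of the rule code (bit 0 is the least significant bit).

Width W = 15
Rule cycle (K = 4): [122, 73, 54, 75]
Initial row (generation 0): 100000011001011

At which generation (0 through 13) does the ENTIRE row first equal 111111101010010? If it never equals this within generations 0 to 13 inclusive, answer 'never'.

Gen 0: 100000011001011
Gen 1 (rule 122): 010000111110111
Gen 2 (rule 73): 000110100010101
Gen 3 (rule 54): 001001110111111
Gen 4 (rule 75): 110011010100001
Gen 5 (rule 122): 111111101010010
Gen 6 (rule 73): 100000100000000
Gen 7 (rule 54): 110001110000000
Gen 8 (rule 75): 110111010111111
Gen 9 (rule 122): 111101101100001
Gen 10 (rule 73): 100101101101100
Gen 11 (rule 54): 111110010010010
Gen 12 (rule 75): 100010100100100
Gen 13 (rule 122): 010101011011010

Answer: 5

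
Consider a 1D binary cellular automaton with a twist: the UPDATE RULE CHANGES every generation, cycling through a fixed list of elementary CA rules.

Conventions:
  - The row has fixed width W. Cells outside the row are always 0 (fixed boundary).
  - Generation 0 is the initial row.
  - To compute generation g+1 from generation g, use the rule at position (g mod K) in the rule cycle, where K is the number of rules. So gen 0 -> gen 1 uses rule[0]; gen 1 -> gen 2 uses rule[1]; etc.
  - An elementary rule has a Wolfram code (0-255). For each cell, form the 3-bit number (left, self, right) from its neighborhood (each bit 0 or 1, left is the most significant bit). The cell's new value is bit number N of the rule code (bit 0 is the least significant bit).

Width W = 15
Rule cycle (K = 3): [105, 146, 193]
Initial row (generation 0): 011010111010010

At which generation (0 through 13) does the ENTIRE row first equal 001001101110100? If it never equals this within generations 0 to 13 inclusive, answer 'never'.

Answer: never

Derivation:
Gen 0: 011010111010010
Gen 1 (rule 105): 011101101100000
Gen 2 (rule 146): 101000000010000
Gen 3 (rule 193): 000011111000111
Gen 4 (rule 105): 111010001010101
Gen 5 (rule 146): 010001010000000
Gen 6 (rule 193): 000100000111111
Gen 7 (rule 105): 110001110100001
Gen 8 (rule 146): 001010100010010
Gen 9 (rule 193): 100000001000000
Gen 10 (rule 105): 001111100011111
Gen 11 (rule 146): 010111010101110
Gen 12 (rule 193): 000011000000110
Gen 13 (rule 105): 111011011110110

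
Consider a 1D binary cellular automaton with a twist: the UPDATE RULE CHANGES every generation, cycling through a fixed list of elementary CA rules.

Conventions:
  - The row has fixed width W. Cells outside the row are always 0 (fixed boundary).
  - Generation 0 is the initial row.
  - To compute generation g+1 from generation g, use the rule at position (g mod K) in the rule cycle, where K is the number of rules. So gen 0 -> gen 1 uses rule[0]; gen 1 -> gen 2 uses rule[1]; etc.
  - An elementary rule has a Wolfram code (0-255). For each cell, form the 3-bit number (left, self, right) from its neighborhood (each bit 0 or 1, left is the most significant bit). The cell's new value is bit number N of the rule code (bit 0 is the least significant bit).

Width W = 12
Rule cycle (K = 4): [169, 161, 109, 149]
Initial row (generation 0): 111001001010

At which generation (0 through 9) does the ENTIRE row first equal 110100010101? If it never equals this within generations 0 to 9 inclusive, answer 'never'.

Answer: 3

Derivation:
Gen 0: 111001001010
Gen 1 (rule 169): 110000000100
Gen 2 (rule 161): 000111110001
Gen 3 (rule 109): 110100010101
Gen 4 (rule 149): 000111010101
Gen 5 (rule 169): 110110101010
Gen 6 (rule 161): 001001010100
Gen 7 (rule 109): 101001111101
Gen 8 (rule 149): 101100111001
Gen 9 (rule 169): 011000110000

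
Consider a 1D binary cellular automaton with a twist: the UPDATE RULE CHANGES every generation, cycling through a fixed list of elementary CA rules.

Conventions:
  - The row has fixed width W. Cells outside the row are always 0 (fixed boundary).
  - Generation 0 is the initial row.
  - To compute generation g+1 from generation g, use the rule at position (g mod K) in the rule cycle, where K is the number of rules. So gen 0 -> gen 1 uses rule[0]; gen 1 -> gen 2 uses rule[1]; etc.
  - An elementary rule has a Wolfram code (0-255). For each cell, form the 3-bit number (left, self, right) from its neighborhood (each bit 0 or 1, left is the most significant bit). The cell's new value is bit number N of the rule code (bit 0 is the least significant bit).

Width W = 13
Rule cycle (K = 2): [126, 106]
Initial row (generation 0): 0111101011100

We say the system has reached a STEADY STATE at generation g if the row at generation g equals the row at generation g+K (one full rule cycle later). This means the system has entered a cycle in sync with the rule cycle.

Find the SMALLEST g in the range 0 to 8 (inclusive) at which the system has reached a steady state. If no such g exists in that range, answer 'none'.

Answer: none

Derivation:
Gen 0: 0111101011100
Gen 1 (rule 126): 1100111110110
Gen 2 (rule 106): 1101100011110
Gen 3 (rule 126): 1111110110011
Gen 4 (rule 106): 1000011110111
Gen 5 (rule 126): 1100110011101
Gen 6 (rule 106): 1101110110110
Gen 7 (rule 126): 1111011111111
Gen 8 (rule 106): 1001110000001
Gen 9 (rule 126): 1111011000011
Gen 10 (rule 106): 1001111000111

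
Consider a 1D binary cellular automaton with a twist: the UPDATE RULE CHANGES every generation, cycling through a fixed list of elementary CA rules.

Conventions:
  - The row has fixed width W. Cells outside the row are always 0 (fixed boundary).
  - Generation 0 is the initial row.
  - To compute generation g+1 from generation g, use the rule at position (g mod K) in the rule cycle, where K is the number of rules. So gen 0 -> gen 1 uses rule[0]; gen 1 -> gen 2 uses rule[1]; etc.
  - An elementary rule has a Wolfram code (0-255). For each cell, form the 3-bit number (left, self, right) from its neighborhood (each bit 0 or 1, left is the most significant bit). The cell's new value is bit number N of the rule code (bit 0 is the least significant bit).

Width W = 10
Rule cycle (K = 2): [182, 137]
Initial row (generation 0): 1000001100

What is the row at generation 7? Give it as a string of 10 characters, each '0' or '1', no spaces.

Gen 0: 1000001100
Gen 1 (rule 182): 1100010010
Gen 2 (rule 137): 1001000000
Gen 3 (rule 182): 1111100000
Gen 4 (rule 137): 1111001111
Gen 5 (rule 182): 0110110110
Gen 6 (rule 137): 0100100100
Gen 7 (rule 182): 1111111110

Answer: 1111111110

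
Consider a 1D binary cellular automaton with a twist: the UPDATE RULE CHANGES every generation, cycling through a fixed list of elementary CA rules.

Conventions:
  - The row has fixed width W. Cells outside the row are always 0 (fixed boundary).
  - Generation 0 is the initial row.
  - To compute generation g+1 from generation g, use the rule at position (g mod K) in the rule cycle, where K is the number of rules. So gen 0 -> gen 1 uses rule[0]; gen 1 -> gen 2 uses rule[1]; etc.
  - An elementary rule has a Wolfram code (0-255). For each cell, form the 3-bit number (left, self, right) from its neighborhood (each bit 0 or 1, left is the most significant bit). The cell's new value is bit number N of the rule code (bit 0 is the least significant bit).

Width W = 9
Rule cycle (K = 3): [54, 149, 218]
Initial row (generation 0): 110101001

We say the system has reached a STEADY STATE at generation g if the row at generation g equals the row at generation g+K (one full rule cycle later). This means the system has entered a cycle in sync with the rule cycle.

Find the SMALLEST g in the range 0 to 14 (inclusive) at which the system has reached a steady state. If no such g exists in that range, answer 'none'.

Gen 0: 110101001
Gen 1 (rule 54): 001111111
Gen 2 (rule 149): 100111110
Gen 3 (rule 218): 011111111
Gen 4 (rule 54): 100000000
Gen 5 (rule 149): 111111111
Gen 6 (rule 218): 111111111
Gen 7 (rule 54): 000000000
Gen 8 (rule 149): 111111111
Gen 9 (rule 218): 111111111
Gen 10 (rule 54): 000000000
Gen 11 (rule 149): 111111111
Gen 12 (rule 218): 111111111
Gen 13 (rule 54): 000000000
Gen 14 (rule 149): 111111111
Gen 15 (rule 218): 111111111
Gen 16 (rule 54): 000000000
Gen 17 (rule 149): 111111111

Answer: 5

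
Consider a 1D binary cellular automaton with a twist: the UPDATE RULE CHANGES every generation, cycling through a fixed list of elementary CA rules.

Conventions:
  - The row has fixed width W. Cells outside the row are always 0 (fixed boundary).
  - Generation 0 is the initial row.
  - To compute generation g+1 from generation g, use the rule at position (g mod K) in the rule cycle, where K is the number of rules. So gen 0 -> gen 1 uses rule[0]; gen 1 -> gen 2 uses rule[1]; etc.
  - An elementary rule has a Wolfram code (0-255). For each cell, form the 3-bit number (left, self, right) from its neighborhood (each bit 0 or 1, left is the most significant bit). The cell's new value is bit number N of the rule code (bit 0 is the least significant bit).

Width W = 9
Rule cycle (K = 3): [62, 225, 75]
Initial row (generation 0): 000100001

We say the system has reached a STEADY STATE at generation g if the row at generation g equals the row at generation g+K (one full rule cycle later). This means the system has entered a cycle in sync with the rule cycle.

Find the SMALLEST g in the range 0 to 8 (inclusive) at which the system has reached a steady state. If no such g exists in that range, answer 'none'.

Gen 0: 000100001
Gen 1 (rule 62): 001110011
Gen 2 (rule 225): 100110001
Gen 3 (rule 75): 001110110
Gen 4 (rule 62): 011001101
Gen 5 (rule 225): 001000110
Gen 6 (rule 75): 110011110
Gen 7 (rule 62): 101110001
Gen 8 (rule 225): 010110100
Gen 9 (rule 75): 100110001
Gen 10 (rule 62): 111101011
Gen 11 (rule 225): 011110101

Answer: none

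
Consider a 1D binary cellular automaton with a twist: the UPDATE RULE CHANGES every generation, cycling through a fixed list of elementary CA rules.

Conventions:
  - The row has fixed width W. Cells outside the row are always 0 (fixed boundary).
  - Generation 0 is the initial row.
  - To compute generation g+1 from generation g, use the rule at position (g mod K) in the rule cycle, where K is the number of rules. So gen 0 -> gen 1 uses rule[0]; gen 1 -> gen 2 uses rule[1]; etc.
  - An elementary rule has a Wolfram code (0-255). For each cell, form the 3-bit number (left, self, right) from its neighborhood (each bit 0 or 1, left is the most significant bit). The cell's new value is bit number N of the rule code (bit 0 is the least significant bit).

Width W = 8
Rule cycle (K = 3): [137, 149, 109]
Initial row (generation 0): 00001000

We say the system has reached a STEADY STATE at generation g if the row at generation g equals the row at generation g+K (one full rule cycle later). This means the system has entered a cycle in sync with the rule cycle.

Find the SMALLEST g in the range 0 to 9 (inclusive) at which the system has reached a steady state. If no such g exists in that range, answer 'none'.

Answer: none

Derivation:
Gen 0: 00001000
Gen 1 (rule 137): 11100011
Gen 2 (rule 149): 01011000
Gen 3 (rule 109): 01111011
Gen 4 (rule 137): 01110010
Gen 5 (rule 149): 00101011
Gen 6 (rule 109): 10111111
Gen 7 (rule 137): 00111110
Gen 8 (rule 149): 10011101
Gen 9 (rule 109): 10010111
Gen 10 (rule 137): 00000110
Gen 11 (rule 149): 11110001
Gen 12 (rule 109): 10010101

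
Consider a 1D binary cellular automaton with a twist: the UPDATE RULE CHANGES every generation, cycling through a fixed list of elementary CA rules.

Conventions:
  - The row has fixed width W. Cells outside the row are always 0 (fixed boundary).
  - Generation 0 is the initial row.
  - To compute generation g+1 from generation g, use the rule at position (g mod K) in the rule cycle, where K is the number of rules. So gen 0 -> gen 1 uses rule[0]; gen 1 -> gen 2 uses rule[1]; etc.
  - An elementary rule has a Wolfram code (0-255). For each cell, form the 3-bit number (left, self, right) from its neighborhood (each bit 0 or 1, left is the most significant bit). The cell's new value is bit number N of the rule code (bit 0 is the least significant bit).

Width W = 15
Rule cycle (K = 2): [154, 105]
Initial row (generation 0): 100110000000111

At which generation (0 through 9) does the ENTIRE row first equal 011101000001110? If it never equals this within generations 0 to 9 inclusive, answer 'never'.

Answer: 1

Derivation:
Gen 0: 100110000000111
Gen 1 (rule 154): 011101000001110
Gen 2 (rule 105): 010110011101010
Gen 3 (rule 154): 100101111000001
Gen 4 (rule 105): 000011001011100
Gen 5 (rule 154): 000110110011010
Gen 6 (rule 105): 110111110011100
Gen 7 (rule 154): 100111101111010
Gen 8 (rule 105): 000100111001100
Gen 9 (rule 154): 001011110111010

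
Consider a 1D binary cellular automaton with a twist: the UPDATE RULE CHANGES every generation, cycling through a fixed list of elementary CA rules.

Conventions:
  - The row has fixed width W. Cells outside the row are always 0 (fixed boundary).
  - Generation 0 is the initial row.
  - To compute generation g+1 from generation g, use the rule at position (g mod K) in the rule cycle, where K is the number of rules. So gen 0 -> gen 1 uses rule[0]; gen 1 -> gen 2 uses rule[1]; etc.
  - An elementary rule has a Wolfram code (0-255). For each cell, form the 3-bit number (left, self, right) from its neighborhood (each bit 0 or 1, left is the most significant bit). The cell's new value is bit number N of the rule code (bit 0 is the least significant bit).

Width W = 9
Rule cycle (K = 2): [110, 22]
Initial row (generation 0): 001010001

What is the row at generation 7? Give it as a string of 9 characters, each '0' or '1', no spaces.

Gen 0: 001010001
Gen 1 (rule 110): 011110011
Gen 2 (rule 22): 100001100
Gen 3 (rule 110): 100011100
Gen 4 (rule 22): 110100010
Gen 5 (rule 110): 111100110
Gen 6 (rule 22): 000011001
Gen 7 (rule 110): 000111011

Answer: 000111011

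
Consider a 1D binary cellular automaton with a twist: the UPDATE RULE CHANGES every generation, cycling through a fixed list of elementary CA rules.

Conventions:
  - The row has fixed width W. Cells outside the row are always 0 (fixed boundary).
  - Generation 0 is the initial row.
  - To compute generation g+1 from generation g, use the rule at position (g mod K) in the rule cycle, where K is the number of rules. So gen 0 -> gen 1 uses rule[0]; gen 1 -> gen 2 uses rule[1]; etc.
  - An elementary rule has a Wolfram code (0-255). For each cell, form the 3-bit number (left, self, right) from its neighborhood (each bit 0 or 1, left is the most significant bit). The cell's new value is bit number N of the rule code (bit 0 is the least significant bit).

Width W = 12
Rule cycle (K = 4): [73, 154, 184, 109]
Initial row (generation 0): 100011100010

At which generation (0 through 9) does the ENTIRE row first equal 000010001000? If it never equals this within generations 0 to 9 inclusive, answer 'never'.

Gen 0: 100011100010
Gen 1 (rule 73): 001010101000
Gen 2 (rule 154): 010000000100
Gen 3 (rule 184): 001000000010
Gen 4 (rule 109): 101011111010
Gen 5 (rule 73): 000010001000
Gen 6 (rule 154): 000101010100
Gen 7 (rule 184): 000010101010
Gen 8 (rule 109): 111011111110
Gen 9 (rule 73): 101010000010

Answer: 5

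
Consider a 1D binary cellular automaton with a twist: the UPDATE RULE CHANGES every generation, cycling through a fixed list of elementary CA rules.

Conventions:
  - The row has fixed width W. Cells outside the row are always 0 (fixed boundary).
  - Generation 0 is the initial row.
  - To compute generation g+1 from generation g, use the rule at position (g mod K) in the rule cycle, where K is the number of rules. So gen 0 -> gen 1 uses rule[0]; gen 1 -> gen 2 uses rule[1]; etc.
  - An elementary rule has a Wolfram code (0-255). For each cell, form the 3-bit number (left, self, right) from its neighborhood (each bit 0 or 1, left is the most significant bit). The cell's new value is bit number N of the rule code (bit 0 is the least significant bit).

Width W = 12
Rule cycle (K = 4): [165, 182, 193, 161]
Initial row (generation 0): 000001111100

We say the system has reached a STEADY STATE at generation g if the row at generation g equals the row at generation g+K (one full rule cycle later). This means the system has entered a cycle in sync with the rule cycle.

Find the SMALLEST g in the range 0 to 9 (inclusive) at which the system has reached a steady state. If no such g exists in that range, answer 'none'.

Answer: none

Derivation:
Gen 0: 000001111100
Gen 1 (rule 165): 111100111001
Gen 2 (rule 182): 011011010111
Gen 3 (rule 193): 001001000011
Gen 4 (rule 161): 100000011000
Gen 5 (rule 165): 101111000011
Gen 6 (rule 182): 110110100100
Gen 7 (rule 193): 010010000001
Gen 8 (rule 161): 000000111100
Gen 9 (rule 165): 111110011001
Gen 10 (rule 182): 011101100111
Gen 11 (rule 193): 001100100011
Gen 12 (rule 161): 100000001000
Gen 13 (rule 165): 101111101011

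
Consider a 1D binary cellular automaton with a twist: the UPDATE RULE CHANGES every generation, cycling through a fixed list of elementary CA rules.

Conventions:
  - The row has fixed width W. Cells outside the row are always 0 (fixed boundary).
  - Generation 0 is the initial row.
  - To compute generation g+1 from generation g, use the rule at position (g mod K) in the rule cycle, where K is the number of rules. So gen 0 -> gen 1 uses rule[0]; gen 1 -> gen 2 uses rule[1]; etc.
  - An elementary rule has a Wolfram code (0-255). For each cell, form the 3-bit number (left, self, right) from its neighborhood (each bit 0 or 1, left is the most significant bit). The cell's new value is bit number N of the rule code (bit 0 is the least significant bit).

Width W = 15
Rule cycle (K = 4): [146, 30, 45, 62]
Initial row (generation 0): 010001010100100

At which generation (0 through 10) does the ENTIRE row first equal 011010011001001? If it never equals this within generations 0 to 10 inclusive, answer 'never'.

Answer: 10

Derivation:
Gen 0: 010001010100100
Gen 1 (rule 146): 101010000011010
Gen 2 (rule 30): 101011000110011
Gen 3 (rule 45): 111110010100010
Gen 4 (rule 62): 100001111110111
Gen 5 (rule 146): 010010111100010
Gen 6 (rule 30): 111110100010111
Gen 7 (rule 45): 100001101011100
Gen 8 (rule 62): 110011011110010
Gen 9 (rule 146): 001100001101101
Gen 10 (rule 30): 011010011001001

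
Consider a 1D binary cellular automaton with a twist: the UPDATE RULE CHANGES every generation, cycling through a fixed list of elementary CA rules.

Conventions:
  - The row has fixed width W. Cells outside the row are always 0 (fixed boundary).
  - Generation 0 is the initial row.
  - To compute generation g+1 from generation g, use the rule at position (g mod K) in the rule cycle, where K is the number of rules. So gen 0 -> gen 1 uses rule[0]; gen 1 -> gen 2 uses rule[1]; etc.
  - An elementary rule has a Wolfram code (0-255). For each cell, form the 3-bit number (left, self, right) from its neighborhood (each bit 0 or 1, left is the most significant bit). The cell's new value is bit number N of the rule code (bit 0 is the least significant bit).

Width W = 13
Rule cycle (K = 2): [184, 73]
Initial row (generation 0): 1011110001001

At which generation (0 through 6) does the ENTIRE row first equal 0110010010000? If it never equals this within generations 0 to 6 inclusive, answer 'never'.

Gen 0: 1011110001001
Gen 1 (rule 184): 0111101000100
Gen 2 (rule 73): 0100100010001
Gen 3 (rule 184): 0010010001000
Gen 4 (rule 73): 1000000100011
Gen 5 (rule 184): 0100000010010
Gen 6 (rule 73): 0001111000000

Answer: never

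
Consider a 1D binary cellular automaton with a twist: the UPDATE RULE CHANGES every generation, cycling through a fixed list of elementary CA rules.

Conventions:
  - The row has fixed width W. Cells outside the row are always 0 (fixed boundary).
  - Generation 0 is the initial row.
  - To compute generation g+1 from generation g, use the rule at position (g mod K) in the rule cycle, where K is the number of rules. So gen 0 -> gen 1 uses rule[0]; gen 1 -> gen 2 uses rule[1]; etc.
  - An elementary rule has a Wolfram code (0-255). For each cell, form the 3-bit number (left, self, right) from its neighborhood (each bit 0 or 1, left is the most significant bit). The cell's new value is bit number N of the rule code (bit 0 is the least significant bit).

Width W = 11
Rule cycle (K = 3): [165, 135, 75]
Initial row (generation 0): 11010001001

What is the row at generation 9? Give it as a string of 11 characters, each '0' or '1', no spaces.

Gen 0: 11010001001
Gen 1 (rule 165): 00110101001
Gen 2 (rule 135): 11000101011
Gen 3 (rule 75): 11011000011
Gen 4 (rule 165): 00100011000
Gen 5 (rule 135): 11101100011
Gen 6 (rule 75): 10101101111
Gen 7 (rule 165): 11110010110
Gen 8 (rule 135): 01100110000
Gen 9 (rule 75): 11101110111

Answer: 11101110111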